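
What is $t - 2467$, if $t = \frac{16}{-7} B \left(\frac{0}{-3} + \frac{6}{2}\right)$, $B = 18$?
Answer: $- \frac{18133}{7} \approx -2590.4$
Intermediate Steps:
$t = - \frac{864}{7}$ ($t = \frac{16}{-7} \cdot 18 \left(\frac{0}{-3} + \frac{6}{2}\right) = 16 \left(- \frac{1}{7}\right) 18 \left(0 \left(- \frac{1}{3}\right) + 6 \cdot \frac{1}{2}\right) = \left(- \frac{16}{7}\right) 18 \left(0 + 3\right) = \left(- \frac{288}{7}\right) 3 = - \frac{864}{7} \approx -123.43$)
$t - 2467 = - \frac{864}{7} - 2467 = - \frac{18133}{7}$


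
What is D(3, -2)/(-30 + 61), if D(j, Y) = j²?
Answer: 9/31 ≈ 0.29032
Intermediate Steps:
D(3, -2)/(-30 + 61) = 3²/(-30 + 61) = 9/31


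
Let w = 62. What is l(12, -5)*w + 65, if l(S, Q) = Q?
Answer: -245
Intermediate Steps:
l(12, -5)*w + 65 = -5*62 + 65 = -310 + 65 = -245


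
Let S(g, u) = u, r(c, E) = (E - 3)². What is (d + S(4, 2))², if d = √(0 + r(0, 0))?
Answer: 25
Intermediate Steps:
r(c, E) = (-3 + E)²
d = 3 (d = √(0 + (-3 + 0)²) = √(0 + (-3)²) = √(0 + 9) = √9 = 3)
(d + S(4, 2))² = (3 + 2)² = 5² = 25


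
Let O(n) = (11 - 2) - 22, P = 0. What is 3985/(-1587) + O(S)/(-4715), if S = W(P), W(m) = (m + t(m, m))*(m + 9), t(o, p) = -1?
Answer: -816028/325335 ≈ -2.5083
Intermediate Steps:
W(m) = (-1 + m)*(9 + m) (W(m) = (m - 1)*(m + 9) = (-1 + m)*(9 + m))
S = -9 (S = -9 + 0² + 8*0 = -9 + 0 + 0 = -9)
O(n) = -13 (O(n) = 9 - 22 = -13)
3985/(-1587) + O(S)/(-4715) = 3985/(-1587) - 13/(-4715) = 3985*(-1/1587) - 13*(-1/4715) = -3985/1587 + 13/4715 = -816028/325335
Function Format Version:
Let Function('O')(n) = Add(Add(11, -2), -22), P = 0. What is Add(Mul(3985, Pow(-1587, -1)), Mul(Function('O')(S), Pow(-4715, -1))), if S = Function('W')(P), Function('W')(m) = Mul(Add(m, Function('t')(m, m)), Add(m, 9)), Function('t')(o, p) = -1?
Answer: Rational(-816028, 325335) ≈ -2.5083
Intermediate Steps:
Function('W')(m) = Mul(Add(-1, m), Add(9, m)) (Function('W')(m) = Mul(Add(m, -1), Add(m, 9)) = Mul(Add(-1, m), Add(9, m)))
S = -9 (S = Add(-9, Pow(0, 2), Mul(8, 0)) = Add(-9, 0, 0) = -9)
Function('O')(n) = -13 (Function('O')(n) = Add(9, -22) = -13)
Add(Mul(3985, Pow(-1587, -1)), Mul(Function('O')(S), Pow(-4715, -1))) = Add(Mul(3985, Pow(-1587, -1)), Mul(-13, Pow(-4715, -1))) = Add(Mul(3985, Rational(-1, 1587)), Mul(-13, Rational(-1, 4715))) = Add(Rational(-3985, 1587), Rational(13, 4715)) = Rational(-816028, 325335)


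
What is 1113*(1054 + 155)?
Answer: 1345617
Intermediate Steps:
1113*(1054 + 155) = 1113*1209 = 1345617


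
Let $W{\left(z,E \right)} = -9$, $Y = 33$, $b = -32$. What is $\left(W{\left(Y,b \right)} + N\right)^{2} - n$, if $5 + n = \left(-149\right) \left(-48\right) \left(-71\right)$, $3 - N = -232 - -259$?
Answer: $508886$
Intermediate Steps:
$N = -24$ ($N = 3 - \left(-232 - -259\right) = 3 - \left(-232 + 259\right) = 3 - 27 = -24$)
$n = -507797$ ($n = -5 + \left(-149\right) \left(-48\right) \left(-71\right) = -5 + 7152 \left(-71\right) = -5 - 507792 = -507797$)
$\left(W{\left(Y,b \right)} + N\right)^{2} - n = \left(-9 - 24\right)^{2} - -507797 = \left(-33\right)^{2} + 507797 = 1089 + 507797 = 508886$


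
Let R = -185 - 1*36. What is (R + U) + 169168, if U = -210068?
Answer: -41121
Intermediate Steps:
R = -221 (R = -185 - 36 = -221)
(R + U) + 169168 = (-221 - 210068) + 169168 = -210289 + 169168 = -41121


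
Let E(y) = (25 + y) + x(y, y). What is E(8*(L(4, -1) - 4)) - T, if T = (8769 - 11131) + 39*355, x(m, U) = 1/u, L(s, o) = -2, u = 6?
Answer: -69035/6 ≈ -11506.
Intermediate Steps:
x(m, U) = 1/6
T = 11483 (T = -2362 + 13845 = 11483)
E(y) = 151/6 + y (E(y) = (25 + y) + 1/6 = 151/6 + y)
E(8*(L(4, -1) - 4)) - T = (151/6 + 8*(-2 - 4)) - 1*11483 = (151/6 + 8*(-6)) - 11483 = (151/6 - 48) - 11483 = -137/6 - 11483 = -69035/6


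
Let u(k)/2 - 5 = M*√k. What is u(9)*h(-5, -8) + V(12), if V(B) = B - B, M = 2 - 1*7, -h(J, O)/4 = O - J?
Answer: -240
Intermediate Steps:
h(J, O) = -4*O + 4*J (h(J, O) = -4*(O - J) = -4*O + 4*J)
M = -5 (M = 2 - 7 = -5)
V(B) = 0
u(k) = 10 - 10*√k (u(k) = 10 + 2*(-5*√k) = 10 - 10*√k)
u(9)*h(-5, -8) + V(12) = (10 - 10*√9)*(-4*(-8) + 4*(-5)) + 0 = (10 - 10*3)*(32 - 20) + 0 = (10 - 30)*12 + 0 = -20*12 + 0 = -240 + 0 = -240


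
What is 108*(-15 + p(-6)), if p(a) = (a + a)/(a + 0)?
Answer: -1404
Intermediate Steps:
p(a) = 2 (p(a) = (2*a)/a = 2)
108*(-15 + p(-6)) = 108*(-15 + 2) = 108*(-13) = -1404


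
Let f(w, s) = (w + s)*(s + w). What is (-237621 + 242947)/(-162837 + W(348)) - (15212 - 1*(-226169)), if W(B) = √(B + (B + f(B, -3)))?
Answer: -1066733944594825/4419294808 - 2663*√119721/13257884424 ≈ -2.4138e+5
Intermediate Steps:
f(w, s) = (s + w)² (f(w, s) = (s + w)*(s + w) = (s + w)²)
W(B) = √((-3 + B)² + 2*B) (W(B) = √(B + (B + (-3 + B)²)) = √((-3 + B)² + 2*B))
(-237621 + 242947)/(-162837 + W(348)) - (15212 - 1*(-226169)) = (-237621 + 242947)/(-162837 + √((-3 + 348)² + 2*348)) - (15212 - 1*(-226169)) = 5326/(-162837 + √(345² + 696)) - (15212 + 226169) = 5326/(-162837 + √(119025 + 696)) - 1*241381 = 5326/(-162837 + √119721) - 241381 = -241381 + 5326/(-162837 + √119721)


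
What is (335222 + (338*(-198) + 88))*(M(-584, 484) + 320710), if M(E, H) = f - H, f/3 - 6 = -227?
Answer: 85766235318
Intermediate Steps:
f = -663 (f = 18 + 3*(-227) = 18 - 681 = -663)
M(E, H) = -663 - H
(335222 + (338*(-198) + 88))*(M(-584, 484) + 320710) = (335222 + (338*(-198) + 88))*((-663 - 1*484) + 320710) = (335222 + (-66924 + 88))*((-663 - 484) + 320710) = (335222 - 66836)*(-1147 + 320710) = 268386*319563 = 85766235318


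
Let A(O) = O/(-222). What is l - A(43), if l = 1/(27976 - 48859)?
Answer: 299249/1545342 ≈ 0.19365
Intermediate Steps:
A(O) = -O/222 (A(O) = O*(-1/222) = -O/222)
l = -1/20883 (l = 1/(-20883) = -1/20883 ≈ -4.7886e-5)
l - A(43) = -1/20883 - (-1)*43/222 = -1/20883 - 1*(-43/222) = -1/20883 + 43/222 = 299249/1545342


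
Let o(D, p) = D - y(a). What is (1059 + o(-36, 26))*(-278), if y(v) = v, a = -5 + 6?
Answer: -284116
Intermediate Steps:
a = 1
o(D, p) = -1 + D (o(D, p) = D - 1*1 = D - 1 = -1 + D)
(1059 + o(-36, 26))*(-278) = (1059 + (-1 - 36))*(-278) = (1059 - 37)*(-278) = 1022*(-278) = -284116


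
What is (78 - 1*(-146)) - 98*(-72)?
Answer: 7280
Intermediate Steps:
(78 - 1*(-146)) - 98*(-72) = (78 + 146) + 7056 = 224 + 7056 = 7280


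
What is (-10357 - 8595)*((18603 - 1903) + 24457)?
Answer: -780007464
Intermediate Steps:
(-10357 - 8595)*((18603 - 1903) + 24457) = -18952*(16700 + 24457) = -18952*41157 = -780007464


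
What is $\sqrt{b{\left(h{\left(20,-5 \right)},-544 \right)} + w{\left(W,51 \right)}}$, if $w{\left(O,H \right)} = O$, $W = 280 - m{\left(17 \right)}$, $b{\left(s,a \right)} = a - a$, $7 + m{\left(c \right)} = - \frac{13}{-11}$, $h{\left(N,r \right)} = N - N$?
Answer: $\frac{2 \sqrt{8646}}{11} \approx 16.906$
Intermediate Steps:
$h{\left(N,r \right)} = 0$
$m{\left(c \right)} = - \frac{64}{11}$ ($m{\left(c \right)} = -7 - \frac{13}{-11} = -7 - - \frac{13}{11} = -7 + \frac{13}{11} = - \frac{64}{11}$)
$b{\left(s,a \right)} = 0$
$W = \frac{3144}{11}$ ($W = 280 - - \frac{64}{11} = 280 + \frac{64}{11} = \frac{3144}{11} \approx 285.82$)
$\sqrt{b{\left(h{\left(20,-5 \right)},-544 \right)} + w{\left(W,51 \right)}} = \sqrt{0 + \frac{3144}{11}} = \sqrt{\frac{3144}{11}} = \frac{2 \sqrt{8646}}{11}$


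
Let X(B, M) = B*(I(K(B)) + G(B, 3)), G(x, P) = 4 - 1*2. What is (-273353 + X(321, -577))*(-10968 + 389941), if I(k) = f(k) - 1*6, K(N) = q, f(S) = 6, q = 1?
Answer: -103350105803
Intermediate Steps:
K(N) = 1
I(k) = 0 (I(k) = 6 - 1*6 = 6 - 6 = 0)
G(x, P) = 2 (G(x, P) = 4 - 2 = 2)
X(B, M) = 2*B (X(B, M) = B*(0 + 2) = B*2 = 2*B)
(-273353 + X(321, -577))*(-10968 + 389941) = (-273353 + 2*321)*(-10968 + 389941) = (-273353 + 642)*378973 = -272711*378973 = -103350105803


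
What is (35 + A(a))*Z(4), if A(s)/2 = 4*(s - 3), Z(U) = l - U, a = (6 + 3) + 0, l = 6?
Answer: 166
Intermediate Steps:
a = 9 (a = 9 + 0 = 9)
Z(U) = 6 - U
A(s) = -24 + 8*s (A(s) = 2*(4*(s - 3)) = 2*(4*(-3 + s)) = 2*(-12 + 4*s) = -24 + 8*s)
(35 + A(a))*Z(4) = (35 + (-24 + 8*9))*(6 - 1*4) = (35 + (-24 + 72))*(6 - 4) = (35 + 48)*2 = 83*2 = 166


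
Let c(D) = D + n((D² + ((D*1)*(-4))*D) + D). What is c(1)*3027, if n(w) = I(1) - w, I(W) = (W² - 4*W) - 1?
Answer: -3027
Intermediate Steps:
I(W) = -1 + W² - 4*W
n(w) = -4 - w (n(w) = (-1 + 1² - 4*1) - w = (-1 + 1 - 4) - w = -4 - w)
c(D) = -4 + 3*D² (c(D) = D + (-4 - ((D² + ((D*1)*(-4))*D) + D)) = D + (-4 - ((D² + (D*(-4))*D) + D)) = D + (-4 - ((D² + (-4*D)*D) + D)) = D + (-4 - ((D² - 4*D²) + D)) = D + (-4 - (-3*D² + D)) = D + (-4 - (D - 3*D²)) = D + (-4 + (-D + 3*D²)) = D + (-4 - D + 3*D²) = -4 + 3*D²)
c(1)*3027 = (-4 + 3*1²)*3027 = (-4 + 3*1)*3027 = (-4 + 3)*3027 = -1*3027 = -3027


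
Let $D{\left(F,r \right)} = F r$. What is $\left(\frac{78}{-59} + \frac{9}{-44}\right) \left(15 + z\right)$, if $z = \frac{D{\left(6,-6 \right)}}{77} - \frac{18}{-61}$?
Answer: $- \frac{276003135}{12193412} \approx -22.635$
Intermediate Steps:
$z = - \frac{810}{4697}$ ($z = \frac{6 \left(-6\right)}{77} - \frac{18}{-61} = \left(-36\right) \frac{1}{77} - - \frac{18}{61} = - \frac{36}{77} + \frac{18}{61} = - \frac{810}{4697} \approx -0.17245$)
$\left(\frac{78}{-59} + \frac{9}{-44}\right) \left(15 + z\right) = \left(\frac{78}{-59} + \frac{9}{-44}\right) \left(15 - \frac{810}{4697}\right) = \left(78 \left(- \frac{1}{59}\right) + 9 \left(- \frac{1}{44}\right)\right) \frac{69645}{4697} = \left(- \frac{78}{59} - \frac{9}{44}\right) \frac{69645}{4697} = \left(- \frac{3963}{2596}\right) \frac{69645}{4697} = - \frac{276003135}{12193412}$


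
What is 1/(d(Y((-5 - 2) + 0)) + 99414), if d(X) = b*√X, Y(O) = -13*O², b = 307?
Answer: 14202/1420454287 - 307*I*√13/1420454287 ≈ 9.9982e-6 - 7.7926e-7*I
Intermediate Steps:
d(X) = 307*√X
1/(d(Y((-5 - 2) + 0)) + 99414) = 1/(307*√(-13*((-5 - 2) + 0)²) + 99414) = 1/(307*√(-13*(-7 + 0)²) + 99414) = 1/(307*√(-13*(-7)²) + 99414) = 1/(307*√(-13*49) + 99414) = 1/(307*√(-637) + 99414) = 1/(307*(7*I*√13) + 99414) = 1/(2149*I*√13 + 99414) = 1/(99414 + 2149*I*√13)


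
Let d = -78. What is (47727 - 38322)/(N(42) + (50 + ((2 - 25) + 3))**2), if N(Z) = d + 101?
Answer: 9405/923 ≈ 10.190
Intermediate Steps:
N(Z) = 23 (N(Z) = -78 + 101 = 23)
(47727 - 38322)/(N(42) + (50 + ((2 - 25) + 3))**2) = (47727 - 38322)/(23 + (50 + ((2 - 25) + 3))**2) = 9405/(23 + (50 + (-23 + 3))**2) = 9405/(23 + (50 - 20)**2) = 9405/(23 + 30**2) = 9405/(23 + 900) = 9405/923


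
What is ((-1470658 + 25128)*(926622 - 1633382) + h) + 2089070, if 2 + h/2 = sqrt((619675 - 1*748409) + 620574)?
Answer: 1021644871866 + 16*sqrt(7685) ≈ 1.0216e+12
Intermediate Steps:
h = -4 + 16*sqrt(7685) (h = -4 + 2*sqrt((619675 - 1*748409) + 620574) = -4 + 2*sqrt((619675 - 748409) + 620574) = -4 + 2*sqrt(-128734 + 620574) = -4 + 2*sqrt(491840) = -4 + 2*(8*sqrt(7685)) = -4 + 16*sqrt(7685) ≈ 1398.6)
((-1470658 + 25128)*(926622 - 1633382) + h) + 2089070 = ((-1470658 + 25128)*(926622 - 1633382) + (-4 + 16*sqrt(7685))) + 2089070 = (-1445530*(-706760) + (-4 + 16*sqrt(7685))) + 2089070 = (1021642782800 + (-4 + 16*sqrt(7685))) + 2089070 = (1021642782796 + 16*sqrt(7685)) + 2089070 = 1021644871866 + 16*sqrt(7685)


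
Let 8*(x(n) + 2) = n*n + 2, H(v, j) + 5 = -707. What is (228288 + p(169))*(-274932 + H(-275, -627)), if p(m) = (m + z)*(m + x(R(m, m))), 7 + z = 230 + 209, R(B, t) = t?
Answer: -1364134798333/2 ≈ -6.8207e+11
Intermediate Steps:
H(v, j) = -712 (H(v, j) = -5 - 707 = -712)
z = 432 (z = -7 + (230 + 209) = -7 + 439 = 432)
x(n) = -7/4 + n**2/8 (x(n) = -2 + (n*n + 2)/8 = -2 + (n**2 + 2)/8 = -2 + (2 + n**2)/8 = -2 + (1/4 + n**2/8) = -7/4 + n**2/8)
p(m) = (432 + m)*(-7/4 + m + m**2/8) (p(m) = (m + 432)*(m + (-7/4 + m**2/8)) = (432 + m)*(-7/4 + m + m**2/8))
(228288 + p(169))*(-274932 + H(-275, -627)) = (228288 + (-756 + 55*169**2 + (1/8)*169**3 + (1721/4)*169))*(-274932 - 712) = (228288 + (-756 + 55*28561 + (1/8)*4826809 + 290849/4))*(-275644) = (228288 + (-756 + 1570855 + 4826809/8 + 290849/4))*(-275644) = (228288 + 17969299/8)*(-275644) = (19795603/8)*(-275644) = -1364134798333/2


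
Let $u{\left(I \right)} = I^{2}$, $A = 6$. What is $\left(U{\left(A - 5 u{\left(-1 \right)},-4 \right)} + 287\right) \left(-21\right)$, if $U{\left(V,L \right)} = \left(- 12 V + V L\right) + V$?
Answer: $-5712$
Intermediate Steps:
$U{\left(V,L \right)} = - 11 V + L V$ ($U{\left(V,L \right)} = \left(- 12 V + L V\right) + V = - 11 V + L V$)
$\left(U{\left(A - 5 u{\left(-1 \right)},-4 \right)} + 287\right) \left(-21\right) = \left(\left(6 - 5 \left(-1\right)^{2}\right) \left(-11 - 4\right) + 287\right) \left(-21\right) = \left(\left(6 - 5\right) \left(-15\right) + 287\right) \left(-21\right) = \left(1 \left(-15\right) + 287\right) \left(-21\right) = \left(-15 + 287\right) \left(-21\right) = 272 \left(-21\right) = -5712$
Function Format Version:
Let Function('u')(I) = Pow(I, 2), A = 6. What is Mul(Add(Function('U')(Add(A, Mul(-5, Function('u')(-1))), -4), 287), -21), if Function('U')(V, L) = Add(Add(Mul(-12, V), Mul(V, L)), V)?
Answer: -5712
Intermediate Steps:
Function('U')(V, L) = Add(Mul(-11, V), Mul(L, V)) (Function('U')(V, L) = Add(Add(Mul(-12, V), Mul(L, V)), V) = Add(Mul(-11, V), Mul(L, V)))
Mul(Add(Function('U')(Add(A, Mul(-5, Function('u')(-1))), -4), 287), -21) = Mul(Add(Mul(Add(6, Mul(-5, Pow(-1, 2))), Add(-11, -4)), 287), -21) = Mul(Add(Mul(Add(6, Mul(-5, 1)), -15), 287), -21) = Mul(Add(Mul(Add(6, -5), -15), 287), -21) = Mul(Add(Mul(1, -15), 287), -21) = Mul(Add(-15, 287), -21) = Mul(272, -21) = -5712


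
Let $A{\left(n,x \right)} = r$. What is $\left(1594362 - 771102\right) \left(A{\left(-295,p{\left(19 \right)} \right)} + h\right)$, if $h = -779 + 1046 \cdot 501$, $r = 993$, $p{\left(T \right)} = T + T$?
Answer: $431602287600$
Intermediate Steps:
$p{\left(T \right)} = 2 T$
$A{\left(n,x \right)} = 993$
$h = 523267$ ($h = -779 + 524046 = 523267$)
$\left(1594362 - 771102\right) \left(A{\left(-295,p{\left(19 \right)} \right)} + h\right) = \left(1594362 - 771102\right) \left(993 + 523267\right) = 823260 \cdot 524260 = 431602287600$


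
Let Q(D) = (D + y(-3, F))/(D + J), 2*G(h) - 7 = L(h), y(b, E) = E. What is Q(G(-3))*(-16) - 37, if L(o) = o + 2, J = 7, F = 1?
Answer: -217/5 ≈ -43.400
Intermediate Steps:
L(o) = 2 + o
G(h) = 9/2 + h/2 (G(h) = 7/2 + (2 + h)/2 = 7/2 + (1 + h/2) = 9/2 + h/2)
Q(D) = (1 + D)/(7 + D) (Q(D) = (D + 1)/(D + 7) = (1 + D)/(7 + D))
Q(G(-3))*(-16) - 37 = ((1 + (9/2 + (½)*(-3)))/(7 + (9/2 + (½)*(-3))))*(-16) - 37 = ((1 + (9/2 - 3/2))/(7 + (9/2 - 3/2)))*(-16) - 37 = ((1 + 3)/(7 + 3))*(-16) - 37 = (4/10)*(-16) - 37 = ((⅒)*4)*(-16) - 37 = (⅖)*(-16) - 37 = -32/5 - 37 = -217/5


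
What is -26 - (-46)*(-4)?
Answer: -210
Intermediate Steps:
-26 - (-46)*(-4) = -26 - 46*4 = -26 - 184 = -210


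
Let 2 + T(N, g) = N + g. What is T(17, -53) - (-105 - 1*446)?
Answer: 513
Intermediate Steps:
T(N, g) = -2 + N + g (T(N, g) = -2 + (N + g) = -2 + N + g)
T(17, -53) - (-105 - 1*446) = (-2 + 17 - 53) - (-105 - 1*446) = -38 - (-105 - 446) = -38 - 1*(-551) = -38 + 551 = 513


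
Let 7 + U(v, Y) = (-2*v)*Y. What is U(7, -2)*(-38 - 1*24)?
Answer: -1302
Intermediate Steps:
U(v, Y) = -7 - 2*Y*v (U(v, Y) = -7 + (-2*v)*Y = -7 - 2*Y*v)
U(7, -2)*(-38 - 1*24) = (-7 - 2*(-2)*7)*(-38 - 1*24) = (-7 + 28)*(-38 - 24) = 21*(-62) = -1302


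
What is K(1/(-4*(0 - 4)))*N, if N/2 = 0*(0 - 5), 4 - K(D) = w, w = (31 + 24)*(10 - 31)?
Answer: 0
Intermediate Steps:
w = -1155 (w = 55*(-21) = -1155)
K(D) = 1159 (K(D) = 4 - 1*(-1155) = 4 + 1155 = 1159)
N = 0 (N = 2*(0*(0 - 5)) = 2*(0*(-5)) = 2*0 = 0)
K(1/(-4*(0 - 4)))*N = 1159*0 = 0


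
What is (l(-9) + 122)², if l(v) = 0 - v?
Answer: 17161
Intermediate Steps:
l(v) = -v
(l(-9) + 122)² = (-1*(-9) + 122)² = (9 + 122)² = 131² = 17161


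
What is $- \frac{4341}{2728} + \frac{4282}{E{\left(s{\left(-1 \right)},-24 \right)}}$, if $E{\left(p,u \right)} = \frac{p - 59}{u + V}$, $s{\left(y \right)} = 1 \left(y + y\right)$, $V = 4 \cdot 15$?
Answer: $- \frac{420791457}{166408} \approx -2528.7$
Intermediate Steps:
$V = 60$
$s{\left(y \right)} = 2 y$ ($s{\left(y \right)} = 1 \cdot 2 y = 2 y$)
$E{\left(p,u \right)} = \frac{-59 + p}{60 + u}$ ($E{\left(p,u \right)} = \frac{p - 59}{u + 60} = \frac{-59 + p}{60 + u}$)
$- \frac{4341}{2728} + \frac{4282}{E{\left(s{\left(-1 \right)},-24 \right)}} = - \frac{4341}{2728} + \frac{4282}{\frac{1}{60 - 24} \left(-59 + 2 \left(-1\right)\right)} = \left(-4341\right) \frac{1}{2728} + \frac{4282}{\frac{1}{36} \left(-59 - 2\right)} = - \frac{4341}{2728} + \frac{4282}{\frac{1}{36} \left(-61\right)} = - \frac{4341}{2728} + \frac{4282}{- \frac{61}{36}} = - \frac{4341}{2728} + 4282 \left(- \frac{36}{61}\right) = - \frac{4341}{2728} - \frac{154152}{61} = - \frac{420791457}{166408}$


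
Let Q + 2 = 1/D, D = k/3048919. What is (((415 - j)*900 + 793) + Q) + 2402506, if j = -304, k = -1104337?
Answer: 3368663222870/1104337 ≈ 3.0504e+6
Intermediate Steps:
D = -1104337/3048919 ≈ -0.36221
Q = -5257593/1104337 (Q = -2 + 1/(-1104337/3048919) = -2 - 3048919/1104337 = -5257593/1104337 ≈ -4.7609)
(((415 - j)*900 + 793) + Q) + 2402506 = (((415 - 1*(-304))*900 + 793) - 5257593/1104337) + 2402506 = (((415 + 304)*900 + 793) - 5257593/1104337) + 2402506 = ((719*900 + 793) - 5257593/1104337) + 2402506 = ((647100 + 793) - 5257593/1104337) + 2402506 = (647893 - 5257593/1104337) + 2402506 = 715486954348/1104337 + 2402506 = 3368663222870/1104337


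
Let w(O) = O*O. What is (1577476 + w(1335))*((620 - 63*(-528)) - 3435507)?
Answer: -11428436194723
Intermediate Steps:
w(O) = O**2
(1577476 + w(1335))*((620 - 63*(-528)) - 3435507) = (1577476 + 1335**2)*((620 - 63*(-528)) - 3435507) = (1577476 + 1782225)*((620 + 33264) - 3435507) = 3359701*(33884 - 3435507) = 3359701*(-3401623) = -11428436194723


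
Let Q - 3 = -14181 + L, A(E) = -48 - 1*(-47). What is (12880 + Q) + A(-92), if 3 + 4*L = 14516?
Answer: 9317/4 ≈ 2329.3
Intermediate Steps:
A(E) = -1 (A(E) = -48 + 47 = -1)
L = 14513/4 (L = -¾ + (¼)*14516 = -¾ + 3629 = 14513/4 ≈ 3628.3)
Q = -42199/4 (Q = 3 + (-14181 + 14513/4) = 3 - 42211/4 = -42199/4 ≈ -10550.)
(12880 + Q) + A(-92) = (12880 - 42199/4) - 1 = 9321/4 - 1 = 9317/4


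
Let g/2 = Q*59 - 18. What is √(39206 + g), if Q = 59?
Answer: 2*√11533 ≈ 214.78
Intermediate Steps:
g = 6926 (g = 2*(59*59 - 18) = 2*(3481 - 18) = 2*3463 = 6926)
√(39206 + g) = √(39206 + 6926) = √46132 = 2*√11533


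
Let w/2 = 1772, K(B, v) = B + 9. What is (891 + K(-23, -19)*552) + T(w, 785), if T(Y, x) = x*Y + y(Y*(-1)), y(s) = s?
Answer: 2771659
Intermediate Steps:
K(B, v) = 9 + B
w = 3544 (w = 2*1772 = 3544)
T(Y, x) = -Y + Y*x (T(Y, x) = x*Y + Y*(-1) = Y*x - Y = -Y + Y*x)
(891 + K(-23, -19)*552) + T(w, 785) = (891 + (9 - 23)*552) + 3544*(-1 + 785) = (891 - 14*552) + 3544*784 = (891 - 7728) + 2778496 = -6837 + 2778496 = 2771659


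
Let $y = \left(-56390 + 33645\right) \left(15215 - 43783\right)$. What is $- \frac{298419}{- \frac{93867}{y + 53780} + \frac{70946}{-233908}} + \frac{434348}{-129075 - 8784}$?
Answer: $\frac{521105617264889677297856}{529895577242933157} \approx 9.8341 \cdot 10^{5}$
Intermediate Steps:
$y = 649779160$ ($y = \left(-22745\right) \left(-28568\right) = 649779160$)
$- \frac{298419}{- \frac{93867}{y + 53780} + \frac{70946}{-233908}} + \frac{434348}{-129075 - 8784} = - \frac{298419}{- \frac{93867}{649779160 + 53780} + \frac{70946}{-233908}} + \frac{434348}{-129075 - 8784} = - \frac{298419}{- \frac{93867}{649832940} + 70946 \left(- \frac{1}{233908}\right)} + \frac{434348}{-137859} = - \frac{298419}{\left(-93867\right) \frac{1}{649832940} - \frac{35473}{116954}} + 434348 \left(- \frac{1}{137859}\right) = - \frac{298419}{- \frac{31289}{216610980} - \frac{35473}{116954}} - \frac{434348}{137859} = - \frac{298419}{- \frac{3843750333623}{12666760277460}} - \frac{434348}{137859} = \left(-298419\right) \left(- \frac{12666760277460}{3843750333623}\right) - \frac{434348}{137859} = \frac{3780001935239335740}{3843750333623} - \frac{434348}{137859} = \frac{521105617264889677297856}{529895577242933157}$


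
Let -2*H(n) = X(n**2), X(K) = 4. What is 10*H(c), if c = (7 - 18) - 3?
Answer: -20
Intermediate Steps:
c = -14 (c = -11 - 3 = -14)
H(n) = -2 (H(n) = -1/2*4 = -2)
10*H(c) = 10*(-2) = -20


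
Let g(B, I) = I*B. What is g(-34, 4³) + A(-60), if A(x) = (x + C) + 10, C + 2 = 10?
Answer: -2218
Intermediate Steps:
C = 8 (C = -2 + 10 = 8)
A(x) = 18 + x (A(x) = (x + 8) + 10 = (8 + x) + 10 = 18 + x)
g(B, I) = B*I
g(-34, 4³) + A(-60) = -34*4³ + (18 - 60) = -34*64 - 42 = -2176 - 42 = -2218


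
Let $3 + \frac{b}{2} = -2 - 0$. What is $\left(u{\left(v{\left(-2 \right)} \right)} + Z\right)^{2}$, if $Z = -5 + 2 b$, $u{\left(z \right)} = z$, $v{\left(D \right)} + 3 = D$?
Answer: $900$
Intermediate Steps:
$v{\left(D \right)} = -3 + D$
$b = -10$ ($b = -6 + 2 \left(-2 - 0\right) = -6 + 2 \left(-2 + 0\right) = -6 + 2 \left(-2\right) = -6 - 4 = -10$)
$Z = -25$ ($Z = -5 + 2 \left(-10\right) = -5 - 20 = -25$)
$\left(u{\left(v{\left(-2 \right)} \right)} + Z\right)^{2} = \left(\left(-3 - 2\right) - 25\right)^{2} = \left(-5 - 25\right)^{2} = \left(-30\right)^{2} = 900$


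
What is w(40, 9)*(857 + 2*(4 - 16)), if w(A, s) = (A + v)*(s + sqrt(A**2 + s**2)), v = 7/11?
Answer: 18617550/11 ≈ 1.6925e+6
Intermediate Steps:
v = 7/11 (v = 7*(1/11) = 7/11 ≈ 0.63636)
w(A, s) = (7/11 + A)*(s + sqrt(A**2 + s**2)) (w(A, s) = (A + 7/11)*(s + sqrt(A**2 + s**2)) = (7/11 + A)*(s + sqrt(A**2 + s**2)))
w(40, 9)*(857 + 2*(4 - 16)) = ((7/11)*9 + 7*sqrt(40**2 + 9**2)/11 + 40*9 + 40*sqrt(40**2 + 9**2))*(857 + 2*(4 - 16)) = (63/11 + 7*sqrt(1600 + 81)/11 + 360 + 40*sqrt(1600 + 81))*(857 + 2*(-12)) = (63/11 + 7*sqrt(1681)/11 + 360 + 40*sqrt(1681))*(857 - 24) = (63/11 + (7/11)*41 + 360 + 40*41)*833 = (63/11 + 287/11 + 360 + 1640)*833 = (22350/11)*833 = 18617550/11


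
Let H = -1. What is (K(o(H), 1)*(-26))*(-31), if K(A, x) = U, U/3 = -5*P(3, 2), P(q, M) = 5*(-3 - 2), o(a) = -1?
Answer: 302250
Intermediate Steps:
P(q, M) = -25 (P(q, M) = 5*(-5) = -25)
U = 375 (U = 3*(-5*(-25)) = 3*125 = 375)
K(A, x) = 375
(K(o(H), 1)*(-26))*(-31) = (375*(-26))*(-31) = -9750*(-31) = 302250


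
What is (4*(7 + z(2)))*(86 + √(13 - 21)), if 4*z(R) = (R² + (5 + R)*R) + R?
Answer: 4128 + 96*I*√2 ≈ 4128.0 + 135.76*I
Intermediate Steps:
z(R) = R/4 + R²/4 + R*(5 + R)/4 (z(R) = ((R² + (5 + R)*R) + R)/4 = ((R² + R*(5 + R)) + R)/4 = (R + R² + R*(5 + R))/4 = R/4 + R²/4 + R*(5 + R)/4)
(4*(7 + z(2)))*(86 + √(13 - 21)) = (4*(7 + (½)*2*(3 + 2)))*(86 + √(13 - 21)) = (4*(7 + (½)*2*5))*(86 + √(-8)) = (4*(7 + 5))*(86 + 2*I*√2) = (4*12)*(86 + 2*I*√2) = 48*(86 + 2*I*√2) = 4128 + 96*I*√2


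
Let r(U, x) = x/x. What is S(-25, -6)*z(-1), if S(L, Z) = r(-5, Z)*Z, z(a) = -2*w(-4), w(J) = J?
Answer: -48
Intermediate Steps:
r(U, x) = 1
z(a) = 8 (z(a) = -2*(-4) = 8)
S(L, Z) = Z (S(L, Z) = 1*Z = Z)
S(-25, -6)*z(-1) = -6*8 = -48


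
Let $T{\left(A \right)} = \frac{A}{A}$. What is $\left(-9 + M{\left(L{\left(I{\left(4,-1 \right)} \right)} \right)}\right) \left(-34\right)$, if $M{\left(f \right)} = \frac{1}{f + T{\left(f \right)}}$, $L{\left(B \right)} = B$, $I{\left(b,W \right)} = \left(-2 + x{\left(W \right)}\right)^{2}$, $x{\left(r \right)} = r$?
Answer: $\frac{1513}{5} \approx 302.6$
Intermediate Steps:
$I{\left(b,W \right)} = \left(-2 + W\right)^{2}$
$T{\left(A \right)} = 1$
$M{\left(f \right)} = \frac{1}{1 + f}$ ($M{\left(f \right)} = \frac{1}{f + 1} = \frac{1}{1 + f}$)
$\left(-9 + M{\left(L{\left(I{\left(4,-1 \right)} \right)} \right)}\right) \left(-34\right) = \left(-9 + \frac{1}{1 + \left(-2 - 1\right)^{2}}\right) \left(-34\right) = \left(-9 + \frac{1}{1 + \left(-3\right)^{2}}\right) \left(-34\right) = \left(-9 + \frac{1}{1 + 9}\right) \left(-34\right) = \left(-9 + \frac{1}{10}\right) \left(-34\right) = \left(- \frac{89}{10}\right) \left(-34\right) = \frac{1513}{5}$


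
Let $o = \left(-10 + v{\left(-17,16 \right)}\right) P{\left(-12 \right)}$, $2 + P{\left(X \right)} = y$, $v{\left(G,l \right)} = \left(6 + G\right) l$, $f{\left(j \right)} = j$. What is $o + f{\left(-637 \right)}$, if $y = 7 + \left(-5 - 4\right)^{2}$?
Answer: $-16633$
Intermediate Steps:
$y = 88$ ($y = 7 + \left(-9\right)^{2} = 7 + 81 = 88$)
$v{\left(G,l \right)} = l \left(6 + G\right)$
$P{\left(X \right)} = 86$ ($P{\left(X \right)} = -2 + 88 = 86$)
$o = -15996$ ($o = \left(-10 + 16 \left(6 - 17\right)\right) 86 = \left(-10 + 16 \left(-11\right)\right) 86 = \left(-10 - 176\right) 86 = \left(-186\right) 86 = -15996$)
$o + f{\left(-637 \right)} = -15996 - 637 = -16633$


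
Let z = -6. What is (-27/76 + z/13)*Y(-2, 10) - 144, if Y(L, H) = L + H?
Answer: -37182/247 ≈ -150.53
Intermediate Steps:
Y(L, H) = H + L
(-27/76 + z/13)*Y(-2, 10) - 144 = (-27/76 - 6/13)*(10 - 2) - 144 = (-27*1/76 - 6*1/13)*8 - 144 = (-27/76 - 6/13)*8 - 144 = -807/988*8 - 144 = -1614/247 - 144 = -37182/247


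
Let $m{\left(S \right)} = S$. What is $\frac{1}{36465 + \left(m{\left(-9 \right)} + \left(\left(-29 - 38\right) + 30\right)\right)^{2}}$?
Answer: $\frac{1}{38581} \approx 2.5919 \cdot 10^{-5}$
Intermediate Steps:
$\frac{1}{36465 + \left(m{\left(-9 \right)} + \left(\left(-29 - 38\right) + 30\right)\right)^{2}} = \frac{1}{36465 + \left(-9 + \left(\left(-29 - 38\right) + 30\right)\right)^{2}} = \frac{1}{36465 + \left(-9 + \left(-67 + 30\right)\right)^{2}} = \frac{1}{36465 + \left(-9 - 37\right)^{2}} = \frac{1}{36465 + \left(-46\right)^{2}} = \frac{1}{36465 + 2116} = \frac{1}{38581}$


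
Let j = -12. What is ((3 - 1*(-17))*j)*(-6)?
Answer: 1440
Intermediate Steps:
((3 - 1*(-17))*j)*(-6) = ((3 - 1*(-17))*(-12))*(-6) = ((3 + 17)*(-12))*(-6) = (20*(-12))*(-6) = -240*(-6) = 1440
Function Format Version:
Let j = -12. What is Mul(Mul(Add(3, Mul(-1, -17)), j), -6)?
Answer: 1440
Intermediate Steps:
Mul(Mul(Add(3, Mul(-1, -17)), j), -6) = Mul(Mul(Add(3, Mul(-1, -17)), -12), -6) = Mul(Mul(Add(3, 17), -12), -6) = Mul(Mul(20, -12), -6) = Mul(-240, -6) = 1440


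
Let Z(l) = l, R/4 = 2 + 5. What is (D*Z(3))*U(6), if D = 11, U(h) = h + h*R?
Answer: 5742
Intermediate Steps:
R = 28 (R = 4*(2 + 5) = 4*7 = 28)
U(h) = 29*h (U(h) = h + h*28 = h + 28*h = 29*h)
(D*Z(3))*U(6) = (11*3)*(29*6) = 33*174 = 5742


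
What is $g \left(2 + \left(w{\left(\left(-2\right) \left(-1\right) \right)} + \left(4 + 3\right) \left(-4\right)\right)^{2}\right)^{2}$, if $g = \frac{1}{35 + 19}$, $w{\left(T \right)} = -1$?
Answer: $\frac{78961}{6} \approx 13160.0$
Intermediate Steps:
$g = \frac{1}{54} \approx 0.018519$
$g \left(2 + \left(w{\left(\left(-2\right) \left(-1\right) \right)} + \left(4 + 3\right) \left(-4\right)\right)^{2}\right)^{2} = \frac{\left(2 + \left(-1 + \left(4 + 3\right) \left(-4\right)\right)^{2}\right)^{2}}{54} = \frac{\left(2 + \left(-1 + 7 \left(-4\right)\right)^{2}\right)^{2}}{54} = \frac{\left(2 + \left(-1 - 28\right)^{2}\right)^{2}}{54} = \frac{\left(2 + \left(-29\right)^{2}\right)^{2}}{54} = \frac{\left(2 + 841\right)^{2}}{54} = \frac{843^{2}}{54} = \frac{1}{54} \cdot 710649 = \frac{78961}{6}$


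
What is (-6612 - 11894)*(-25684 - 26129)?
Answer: 958851378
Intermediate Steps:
(-6612 - 11894)*(-25684 - 26129) = -18506*(-51813) = 958851378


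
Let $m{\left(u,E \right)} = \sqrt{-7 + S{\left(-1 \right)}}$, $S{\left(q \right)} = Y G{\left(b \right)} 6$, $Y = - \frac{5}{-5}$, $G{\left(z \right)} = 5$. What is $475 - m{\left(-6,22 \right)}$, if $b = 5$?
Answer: $475 - \sqrt{23} \approx 470.2$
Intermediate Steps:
$Y = 1$ ($Y = \left(-5\right) \left(- \frac{1}{5}\right) = 1$)
$S{\left(q \right)} = 30$ ($S{\left(q \right)} = 1 \cdot 5 \cdot 6 = 5 \cdot 6 = 30$)
$m{\left(u,E \right)} = \sqrt{23}$ ($m{\left(u,E \right)} = \sqrt{-7 + 30} = \sqrt{23}$)
$475 - m{\left(-6,22 \right)} = 475 - \sqrt{23}$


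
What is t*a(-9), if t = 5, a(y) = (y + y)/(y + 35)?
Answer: -45/13 ≈ -3.4615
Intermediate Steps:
a(y) = 2*y/(35 + y) (a(y) = (2*y)/(35 + y) = 2*y/(35 + y))
t*a(-9) = 5*(2*(-9)/(35 - 9)) = 5*(2*(-9)/26) = 5*(2*(-9)*(1/26)) = 5*(-9/13) = -45/13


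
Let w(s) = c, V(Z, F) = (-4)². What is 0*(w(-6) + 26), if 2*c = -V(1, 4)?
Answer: 0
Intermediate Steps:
V(Z, F) = 16
c = -8 (c = (-1*16)/2 = (½)*(-16) = -8)
w(s) = -8
0*(w(-6) + 26) = 0*(-8 + 26) = 0*18 = 0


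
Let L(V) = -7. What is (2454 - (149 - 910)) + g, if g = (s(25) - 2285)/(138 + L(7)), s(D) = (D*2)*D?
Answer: 420130/131 ≈ 3207.1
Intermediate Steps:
s(D) = 2*D² (s(D) = (2*D)*D = 2*D²)
g = -1035/131 (g = (2*25² - 2285)/(138 - 7) = (2*625 - 2285)/131 = (1250 - 2285)*(1/131) = -1035*1/131 = -1035/131 ≈ -7.9008)
(2454 - (149 - 910)) + g = (2454 - (149 - 910)) - 1035/131 = (2454 - 1*(-761)) - 1035/131 = (2454 + 761) - 1035/131 = 3215 - 1035/131 = 420130/131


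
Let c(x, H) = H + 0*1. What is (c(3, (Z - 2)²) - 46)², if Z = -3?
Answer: 441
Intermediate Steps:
c(x, H) = H (c(x, H) = H + 0 = H)
(c(3, (Z - 2)²) - 46)² = ((-3 - 2)² - 46)² = ((-5)² - 46)² = (25 - 46)² = (-21)² = 441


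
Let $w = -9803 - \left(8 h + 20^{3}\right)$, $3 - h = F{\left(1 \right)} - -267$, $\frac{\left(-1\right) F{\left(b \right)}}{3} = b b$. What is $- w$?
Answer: $15715$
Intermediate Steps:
$F{\left(b \right)} = - 3 b^{2}$ ($F{\left(b \right)} = - 3 b b = - 3 b^{2}$)
$h = -261$ ($h = 3 - \left(- 3 \cdot 1^{2} - -267\right) = 3 - \left(\left(-3\right) 1 + 267\right) = 3 - \left(-3 + 267\right) = 3 - 264 = -261$)
$w = -15715$ ($w = -9803 - \left(8 \left(-261\right) + 20^{3}\right) = -9803 - \left(-2088 + 8000\right) = -9803 - 5912 = -15715$)
$- w = \left(-1\right) \left(-15715\right) = 15715$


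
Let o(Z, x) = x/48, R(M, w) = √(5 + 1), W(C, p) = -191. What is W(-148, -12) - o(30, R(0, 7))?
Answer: -191 - √6/48 ≈ -191.05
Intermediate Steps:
R(M, w) = √6
o(Z, x) = x/48 (o(Z, x) = x*(1/48) = x/48)
W(-148, -12) - o(30, R(0, 7)) = -191 - √6/48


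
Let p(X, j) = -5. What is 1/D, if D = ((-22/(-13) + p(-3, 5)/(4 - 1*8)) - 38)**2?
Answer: 2704/3323329 ≈ 0.00081364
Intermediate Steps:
D = 3323329/2704 (D = ((-22/(-13) - 5/(4 - 1*8)) - 38)**2 = ((-22*(-1/13) - 5/(4 - 8)) - 38)**2 = ((22/13 - 5/(-4)) - 38)**2 = ((22/13 - 5*(-1/4)) - 38)**2 = ((22/13 + 5/4) - 38)**2 = (153/52 - 38)**2 = (-1823/52)**2 = 3323329/2704 ≈ 1229.0)
1/D = 1/(3323329/2704) = 2704/3323329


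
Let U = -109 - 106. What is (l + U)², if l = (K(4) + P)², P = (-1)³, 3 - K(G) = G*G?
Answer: 361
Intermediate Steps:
K(G) = 3 - G² (K(G) = 3 - G*G = 3 - G²)
P = -1
U = -215
l = 196 (l = ((3 - 1*4²) - 1)² = ((3 - 1*16) - 1)² = ((3 - 16) - 1)² = (-13 - 1)² = (-14)² = 196)
(l + U)² = (196 - 215)² = (-19)² = 361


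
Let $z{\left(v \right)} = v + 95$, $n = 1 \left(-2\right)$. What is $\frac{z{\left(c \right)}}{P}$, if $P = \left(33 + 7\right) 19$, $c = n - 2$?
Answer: $\frac{91}{760} \approx 0.11974$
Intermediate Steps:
$n = -2$
$c = -4$ ($c = -2 - 2 = -4$)
$z{\left(v \right)} = 95 + v$
$P = 760$ ($P = 40 \cdot 19 = 760$)
$\frac{z{\left(c \right)}}{P} = \frac{95 - 4}{760} = 91 \cdot \frac{1}{760} = \frac{91}{760}$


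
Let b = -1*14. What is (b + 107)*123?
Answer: 11439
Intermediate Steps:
b = -14
(b + 107)*123 = (-14 + 107)*123 = 93*123 = 11439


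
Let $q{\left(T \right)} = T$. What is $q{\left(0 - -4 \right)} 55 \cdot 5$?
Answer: $1100$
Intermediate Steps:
$q{\left(0 - -4 \right)} 55 \cdot 5 = \left(0 - -4\right) 55 \cdot 5 = \left(0 + 4\right) 55 \cdot 5 = 4 \cdot 55 \cdot 5 = 220 \cdot 5 = 1100$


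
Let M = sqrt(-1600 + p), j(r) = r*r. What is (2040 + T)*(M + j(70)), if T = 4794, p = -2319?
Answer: 33486600 + 6834*I*sqrt(3919) ≈ 3.3487e+7 + 4.2782e+5*I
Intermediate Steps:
j(r) = r**2
M = I*sqrt(3919) (M = sqrt(-1600 - 2319) = sqrt(-3919) = I*sqrt(3919) ≈ 62.602*I)
(2040 + T)*(M + j(70)) = (2040 + 4794)*(I*sqrt(3919) + 70**2) = 6834*(I*sqrt(3919) + 4900) = 6834*(4900 + I*sqrt(3919)) = 33486600 + 6834*I*sqrt(3919)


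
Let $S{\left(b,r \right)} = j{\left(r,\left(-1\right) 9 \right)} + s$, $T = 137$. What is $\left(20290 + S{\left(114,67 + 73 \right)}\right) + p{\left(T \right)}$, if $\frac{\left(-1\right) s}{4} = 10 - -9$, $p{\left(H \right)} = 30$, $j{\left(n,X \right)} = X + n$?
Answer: $20375$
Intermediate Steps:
$s = -76$ ($s = - 4 \left(10 - -9\right) = - 4 \left(10 + 9\right) = \left(-4\right) 19 = -76$)
$S{\left(b,r \right)} = -85 + r$ ($S{\left(b,r \right)} = \left(\left(-1\right) 9 + r\right) - 76 = \left(-9 + r\right) - 76 = -85 + r$)
$\left(20290 + S{\left(114,67 + 73 \right)}\right) + p{\left(T \right)} = \left(20290 + \left(-85 + \left(67 + 73\right)\right)\right) + 30 = \left(20290 + \left(-85 + 140\right)\right) + 30 = \left(20290 + 55\right) + 30 = 20345 + 30 = 20375$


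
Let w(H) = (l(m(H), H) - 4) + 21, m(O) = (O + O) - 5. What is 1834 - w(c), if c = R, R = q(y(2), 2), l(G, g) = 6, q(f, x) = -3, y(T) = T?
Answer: 1811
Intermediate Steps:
m(O) = -5 + 2*O (m(O) = 2*O - 5 = -5 + 2*O)
R = -3
c = -3
w(H) = 23 (w(H) = (6 - 4) + 21 = 2 + 21 = 23)
1834 - w(c) = 1834 - 1*23 = 1834 - 23 = 1811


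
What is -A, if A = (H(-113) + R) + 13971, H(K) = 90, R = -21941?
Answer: 7880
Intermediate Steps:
A = -7880 (A = (90 - 21941) + 13971 = -21851 + 13971 = -7880)
-A = -1*(-7880) = 7880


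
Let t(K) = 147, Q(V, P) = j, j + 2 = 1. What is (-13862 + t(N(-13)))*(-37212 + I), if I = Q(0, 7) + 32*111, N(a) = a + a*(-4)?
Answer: 461660615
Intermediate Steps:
j = -1 (j = -2 + 1 = -1)
N(a) = -3*a (N(a) = a - 4*a = -3*a)
Q(V, P) = -1
I = 3551 (I = -1 + 32*111 = -1 + 3552 = 3551)
(-13862 + t(N(-13)))*(-37212 + I) = (-13862 + 147)*(-37212 + 3551) = -13715*(-33661) = 461660615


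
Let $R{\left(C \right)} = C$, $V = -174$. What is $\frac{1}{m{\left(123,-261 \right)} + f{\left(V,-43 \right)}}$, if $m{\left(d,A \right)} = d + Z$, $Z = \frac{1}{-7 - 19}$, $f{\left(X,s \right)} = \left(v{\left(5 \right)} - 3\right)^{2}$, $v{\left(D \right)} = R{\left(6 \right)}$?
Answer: $\frac{26}{3431} \approx 0.007578$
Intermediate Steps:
$v{\left(D \right)} = 6$
$f{\left(X,s \right)} = 9$ ($f{\left(X,s \right)} = \left(6 - 3\right)^{2} = 3^{2} = 9$)
$Z = - \frac{1}{26}$ ($Z = \frac{1}{-26} = - \frac{1}{26} \approx -0.038462$)
$m{\left(d,A \right)} = - \frac{1}{26} + d$ ($m{\left(d,A \right)} = d - \frac{1}{26} = - \frac{1}{26} + d$)
$\frac{1}{m{\left(123,-261 \right)} + f{\left(V,-43 \right)}} = \frac{1}{\left(- \frac{1}{26} + 123\right) + 9} = \frac{1}{\frac{3197}{26} + 9} = \frac{1}{\frac{3431}{26}} = \frac{26}{3431}$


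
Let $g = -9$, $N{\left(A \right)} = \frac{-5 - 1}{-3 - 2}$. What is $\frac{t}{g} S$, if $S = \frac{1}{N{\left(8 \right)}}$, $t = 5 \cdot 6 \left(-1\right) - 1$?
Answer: $\frac{155}{54} \approx 2.8704$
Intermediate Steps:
$N{\left(A \right)} = \frac{6}{5}$ ($N{\left(A \right)} = - \frac{6}{-5} = \left(-6\right) \left(- \frac{1}{5}\right) = \frac{6}{5}$)
$t = -31$ ($t = 5 \left(-6\right) - 1 = -30 - 1 = -31$)
$S = \frac{5}{6}$ ($S = \frac{1}{\frac{6}{5}} = \frac{5}{6} \approx 0.83333$)
$\frac{t}{g} S = - \frac{31}{-9} \cdot \frac{5}{6} = \left(-31\right) \left(- \frac{1}{9}\right) \frac{5}{6} = \frac{31}{9} \cdot \frac{5}{6} = \frac{155}{54}$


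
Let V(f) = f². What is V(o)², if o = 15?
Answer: 50625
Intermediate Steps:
V(o)² = (15²)² = 225² = 50625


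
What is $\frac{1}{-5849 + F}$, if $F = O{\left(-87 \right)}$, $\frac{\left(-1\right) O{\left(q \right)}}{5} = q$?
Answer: $- \frac{1}{5414} \approx -0.00018471$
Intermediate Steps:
$O{\left(q \right)} = - 5 q$
$F = 435$ ($F = \left(-5\right) \left(-87\right) = 435$)
$\frac{1}{-5849 + F} = \frac{1}{-5849 + 435} = \frac{1}{-5414} = - \frac{1}{5414}$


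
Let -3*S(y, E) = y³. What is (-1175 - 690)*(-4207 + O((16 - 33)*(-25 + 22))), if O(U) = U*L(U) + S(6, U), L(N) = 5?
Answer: 7504760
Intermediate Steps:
S(y, E) = -y³/3
O(U) = -72 + 5*U (O(U) = U*5 - ⅓*6³ = 5*U - ⅓*216 = 5*U - 72 = -72 + 5*U)
(-1175 - 690)*(-4207 + O((16 - 33)*(-25 + 22))) = (-1175 - 690)*(-4207 + (-72 + 5*((16 - 33)*(-25 + 22)))) = -1865*(-4207 + (-72 + 5*(-17*(-3)))) = -1865*(-4207 + (-72 + 5*51)) = -1865*(-4207 + (-72 + 255)) = -1865*(-4207 + 183) = -1865*(-4024) = 7504760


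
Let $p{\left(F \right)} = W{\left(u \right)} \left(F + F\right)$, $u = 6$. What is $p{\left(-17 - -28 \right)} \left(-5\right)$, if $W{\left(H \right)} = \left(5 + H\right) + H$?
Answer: $-1870$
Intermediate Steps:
$W{\left(H \right)} = 5 + 2 H$
$p{\left(F \right)} = 34 F$ ($p{\left(F \right)} = \left(5 + 2 \cdot 6\right) \left(F + F\right) = \left(5 + 12\right) 2 F = 17 \cdot 2 F = 34 F$)
$p{\left(-17 - -28 \right)} \left(-5\right) = 34 \left(-17 - -28\right) \left(-5\right) = 34 \left(-17 + 28\right) \left(-5\right) = 34 \cdot 11 \left(-5\right) = 374 \left(-5\right) = -1870$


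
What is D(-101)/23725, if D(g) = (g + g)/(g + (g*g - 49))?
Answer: -202/238459975 ≈ -8.4710e-7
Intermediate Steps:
D(g) = 2*g/(-49 + g + g**2) (D(g) = (2*g)/(g + (g**2 - 49)) = (2*g)/(g + (-49 + g**2)) = (2*g)/(-49 + g + g**2) = 2*g/(-49 + g + g**2))
D(-101)/23725 = (2*(-101)/(-49 - 101 + (-101)**2))/23725 = (2*(-101)/(-49 - 101 + 10201))*(1/23725) = (2*(-101)/10051)*(1/23725) = (2*(-101)*(1/10051))*(1/23725) = -202/10051*1/23725 = -202/238459975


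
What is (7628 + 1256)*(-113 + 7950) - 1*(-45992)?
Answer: 69669900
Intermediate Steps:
(7628 + 1256)*(-113 + 7950) - 1*(-45992) = 8884*7837 + 45992 = 69623908 + 45992 = 69669900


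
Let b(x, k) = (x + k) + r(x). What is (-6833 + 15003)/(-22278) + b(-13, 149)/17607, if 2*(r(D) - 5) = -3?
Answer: -46913803/130749582 ≈ -0.35881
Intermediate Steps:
r(D) = 7/2 (r(D) = 5 + (1/2)*(-3) = 5 - 3/2 = 7/2)
b(x, k) = 7/2 + k + x (b(x, k) = (x + k) + 7/2 = (k + x) + 7/2 = 7/2 + k + x)
(-6833 + 15003)/(-22278) + b(-13, 149)/17607 = (-6833 + 15003)/(-22278) + (7/2 + 149 - 13)/17607 = 8170*(-1/22278) + (279/2)*(1/17607) = -4085/11139 + 93/11738 = -46913803/130749582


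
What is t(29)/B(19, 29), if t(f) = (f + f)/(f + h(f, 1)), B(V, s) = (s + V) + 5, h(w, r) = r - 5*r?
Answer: 58/1325 ≈ 0.043774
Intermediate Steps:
h(w, r) = -4*r
B(V, s) = 5 + V + s (B(V, s) = (V + s) + 5 = 5 + V + s)
t(f) = 2*f/(-4 + f) (t(f) = (f + f)/(f - 4*1) = (2*f)/(f - 4) = (2*f)/(-4 + f) = 2*f/(-4 + f))
t(29)/B(19, 29) = (2*29/(-4 + 29))/(5 + 19 + 29) = (2*29/25)/53 = (2*29*(1/25))*(1/53) = (58/25)*(1/53) = 58/1325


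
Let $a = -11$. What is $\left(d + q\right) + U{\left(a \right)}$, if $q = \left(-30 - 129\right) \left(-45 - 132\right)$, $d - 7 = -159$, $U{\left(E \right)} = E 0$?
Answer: $27991$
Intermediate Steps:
$U{\left(E \right)} = 0$
$d = -152$ ($d = 7 - 159 = -152$)
$q = 28143$ ($q = \left(-159\right) \left(-177\right) = 28143$)
$\left(d + q\right) + U{\left(a \right)} = \left(-152 + 28143\right) + 0 = 27991 + 0 = 27991$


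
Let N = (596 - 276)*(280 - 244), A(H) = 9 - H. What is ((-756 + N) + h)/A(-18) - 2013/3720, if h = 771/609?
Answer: 2706155009/6796440 ≈ 398.17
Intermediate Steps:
h = 257/203 (h = 771*(1/609) = 257/203 ≈ 1.2660)
N = 11520 (N = 320*36 = 11520)
((-756 + N) + h)/A(-18) - 2013/3720 = ((-756 + 11520) + 257/203)/(9 - 1*(-18)) - 2013/3720 = (10764 + 257/203)/(9 + 18) - 2013*1/3720 = (2185349/203)/27 - 671/1240 = (2185349/203)*(1/27) - 671/1240 = 2185349/5481 - 671/1240 = 2706155009/6796440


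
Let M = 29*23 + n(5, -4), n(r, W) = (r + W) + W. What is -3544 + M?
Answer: -2880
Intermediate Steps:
n(r, W) = r + 2*W (n(r, W) = (W + r) + W = r + 2*W)
M = 664 (M = 29*23 + (5 + 2*(-4)) = 667 + (5 - 8) = 667 - 3 = 664)
-3544 + M = -3544 + 664 = -2880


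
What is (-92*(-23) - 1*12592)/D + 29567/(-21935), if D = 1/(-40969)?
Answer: 9414309907573/21935 ≈ 4.2919e+8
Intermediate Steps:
D = -1/40969 ≈ -2.4409e-5
(-92*(-23) - 1*12592)/D + 29567/(-21935) = (-92*(-23) - 1*12592)/(-1/40969) + 29567/(-21935) = (2116 - 12592)*(-40969) + 29567*(-1/21935) = -10476*(-40969) - 29567/21935 = 429191244 - 29567/21935 = 9414309907573/21935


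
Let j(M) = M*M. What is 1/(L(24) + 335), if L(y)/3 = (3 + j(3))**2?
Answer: 1/767 ≈ 0.0013038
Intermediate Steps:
j(M) = M**2
L(y) = 432 (L(y) = 3*(3 + 3**2)**2 = 3*(3 + 9)**2 = 3*12**2 = 3*144 = 432)
1/(L(24) + 335) = 1/(432 + 335) = 1/767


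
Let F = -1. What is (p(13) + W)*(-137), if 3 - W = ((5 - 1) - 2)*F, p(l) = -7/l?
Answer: -7946/13 ≈ -611.23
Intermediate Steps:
W = 5 (W = 3 - ((5 - 1) - 2)*(-1) = 3 - (4 - 2)*(-1) = 3 - 2*(-1) = 3 - 1*(-2) = 3 + 2 = 5)
(p(13) + W)*(-137) = (-7/13 + 5)*(-137) = (58/13)*(-137) = -7946/13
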